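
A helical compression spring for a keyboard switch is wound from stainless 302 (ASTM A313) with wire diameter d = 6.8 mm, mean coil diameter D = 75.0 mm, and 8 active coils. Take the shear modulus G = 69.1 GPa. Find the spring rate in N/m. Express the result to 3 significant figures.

k = Gd⁴/(8D³N_a) = (69.1×10³ × 6.8⁴) / (8 × 75.0³ × 8)
  = 1.47745e+08 / 2.7e+07 = 5.472 N/mm = 5472 N/m

5470 N/m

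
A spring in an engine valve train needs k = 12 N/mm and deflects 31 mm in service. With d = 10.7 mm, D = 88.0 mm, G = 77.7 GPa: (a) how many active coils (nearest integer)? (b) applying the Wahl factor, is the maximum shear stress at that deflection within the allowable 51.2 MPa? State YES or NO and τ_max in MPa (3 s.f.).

N_a = Gd⁴/(8D³k) = (77.7×10³)(10.7⁴)/(8·88.0³·12) = 15.57 → N_a = 16
Actual rate k = Gd⁴/(8D³·16) = 11.676 N/mm
Working load F = kδ = 11.676·31 = 361.96 N
C = 88.0/10.7 = 8.2243; K_W = (4C−1)/(4C−4)+0.615/C = 1.1786
τ_max = K_W·8FD/(πd³) = 1.1786·66.211 = 78.036 MPa
τ_max > 51.2 MPa → exceeds allowable

(a) 16 coils; (b) NO, τ_max = 78.0 MPa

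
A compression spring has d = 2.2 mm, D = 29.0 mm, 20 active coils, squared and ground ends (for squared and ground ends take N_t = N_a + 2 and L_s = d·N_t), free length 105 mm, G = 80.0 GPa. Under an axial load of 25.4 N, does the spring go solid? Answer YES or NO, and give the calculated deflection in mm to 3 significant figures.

NO, δ = 52.9 mm

k = Gd⁴/(8D³N_a) = (80.0×10³)(2.2⁴)/(8·29.0³·20) = 0.48025 N/mm
N_t = 22; L_s = 2.2·22 = 48.4 mm; δ_solid = L₀ − L_s = 105 − 48.4 = 56.6 mm
δ = F/k = 25.4/0.48025 = 52.889 mm
δ < δ_solid → spring does not go solid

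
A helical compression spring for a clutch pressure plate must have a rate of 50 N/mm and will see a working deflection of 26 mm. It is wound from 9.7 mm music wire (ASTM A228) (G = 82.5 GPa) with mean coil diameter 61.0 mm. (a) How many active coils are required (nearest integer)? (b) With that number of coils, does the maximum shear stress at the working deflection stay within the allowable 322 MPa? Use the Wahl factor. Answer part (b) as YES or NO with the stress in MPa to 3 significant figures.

N_a = Gd⁴/(8D³k) = (82.5×10³)(9.7⁴)/(8·61.0³·50) = 8.044 → N_a = 8
Actual rate k = Gd⁴/(8D³·8) = 50.277 N/mm
Working load F = kδ = 50.277·26 = 1307.2 N
C = 61.0/9.7 = 6.2887; K_W = (4C−1)/(4C−4)+0.615/C = 1.2396
τ_max = K_W·8FD/(πd³) = 1.2396·222.48 = 275.79 MPa
τ_max ≤ 322 MPa → acceptable

(a) 8 coils; (b) YES, τ_max = 276 MPa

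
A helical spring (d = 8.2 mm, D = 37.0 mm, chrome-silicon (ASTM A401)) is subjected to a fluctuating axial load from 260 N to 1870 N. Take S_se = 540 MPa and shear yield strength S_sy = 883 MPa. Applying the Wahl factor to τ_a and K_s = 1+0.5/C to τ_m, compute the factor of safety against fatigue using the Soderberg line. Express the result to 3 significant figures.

C = D/d = 37.0/8.2 = 4.5122; K_W = (4C−1)/(4C−4)+0.615/C = 1.3498; K_s = 1+0.5/C = 1.1108
F_a = (F_max−F_min)/2 = 805 N; F_m = (F_max+F_min)/2 = 1065 N
τ_a = K_W·8F_aD/(πd³) = 1.3498 × 137.56 = 185.69 MPa
τ_m = K_s·8F_mD/(πd³) = 1.1108 × 181.99 = 202.16 MPa
Soderberg: 1/n_f = τ_a/S_se + τ_m/S_sy = 185.69/540 + 202.16/883 = 0.34386 + 0.22894 = 0.57281
n_f = 1/0.57281 = 1.746

1.75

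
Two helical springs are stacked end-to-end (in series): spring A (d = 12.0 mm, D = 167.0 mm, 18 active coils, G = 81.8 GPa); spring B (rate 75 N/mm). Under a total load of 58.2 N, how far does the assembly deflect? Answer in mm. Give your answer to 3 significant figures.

23.8 mm

k_A = Gd⁴/(8D³N_a) = (81.8×10³)(12.0⁴)/(8·167.0³·18) = 2.5291 N/mm
Series: 1/k_eq = 1/2.5291 + 1/75 = 0.40873; k_eq = 2.4466 N/mm
δ = F/k_eq = 58.2/2.4466 = 23.788 mm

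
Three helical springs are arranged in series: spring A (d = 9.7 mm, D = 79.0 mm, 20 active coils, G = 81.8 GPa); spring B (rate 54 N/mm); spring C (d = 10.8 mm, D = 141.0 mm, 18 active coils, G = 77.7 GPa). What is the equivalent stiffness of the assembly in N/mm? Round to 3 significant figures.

1.96 N/mm

k_A = Gd⁴/(8D³N_a) = (81.8×10³)(9.7⁴)/(8·79.0³·20) = 9.1799 N/mm
k_C = Gd⁴/(8D³N_a) = (77.7×10³)(10.8⁴)/(8·141.0³·18) = 2.6188 N/mm
Series: 1/k_eq = 1/9.1799 + 1/54 + 1/2.6188 = 0.50931; k_eq = 1.9634 N/mm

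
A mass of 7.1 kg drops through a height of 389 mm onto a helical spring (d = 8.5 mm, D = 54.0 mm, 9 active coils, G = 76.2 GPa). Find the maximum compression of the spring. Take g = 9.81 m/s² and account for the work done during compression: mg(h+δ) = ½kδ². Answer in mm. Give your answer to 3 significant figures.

41.3 mm

k = Gd⁴/(8D³N_a) = (76.2×10³)(8.5⁴)/(8·54.0³·9) = 35.085 N/mm
W = mg = 7.1 × 9.81 = 69.651 N
½kδ² − Wδ − Wh = 0 → δ = (W + √(W² + 2kWh))/k
δ = (69.651 + √(4851.3 + 1.90118e+06))/35.085 = (69.651 + 1380.6)/35.085 = 41.336 mm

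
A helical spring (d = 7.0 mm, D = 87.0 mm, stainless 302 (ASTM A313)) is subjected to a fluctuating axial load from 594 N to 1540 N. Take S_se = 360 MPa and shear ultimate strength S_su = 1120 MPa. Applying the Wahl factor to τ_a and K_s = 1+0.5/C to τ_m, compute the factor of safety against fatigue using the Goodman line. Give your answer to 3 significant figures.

C = D/d = 87.0/7.0 = 12.4286; K_W = (4C−1)/(4C−4)+0.615/C = 1.1151; K_s = 1+0.5/C = 1.0402
F_a = (F_max−F_min)/2 = 473 N; F_m = (F_max+F_min)/2 = 1067 N
τ_a = K_W·8F_aD/(πd³) = 1.1151 × 305.51 = 340.68 MPa
τ_m = K_s·8F_mD/(πd³) = 1.0402 × 689.18 = 716.9 MPa
Goodman: 1/n_f = τ_a/S_se + τ_m/S_su = 340.68/360 + 716.9/1120 = 0.94633 + 0.64009 = 1.5864
n_f = 1/1.5864 = 0.6304

0.630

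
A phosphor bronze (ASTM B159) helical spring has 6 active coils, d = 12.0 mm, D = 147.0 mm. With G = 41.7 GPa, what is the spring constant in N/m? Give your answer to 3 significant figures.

5670 N/m

k = Gd⁴/(8D³N_a) = (41.7×10³ × 12.0⁴) / (8 × 147.0³ × 6)
  = 8.64691e+08 / 1.52473e+08 = 5.6711 N/mm = 5671.1 N/m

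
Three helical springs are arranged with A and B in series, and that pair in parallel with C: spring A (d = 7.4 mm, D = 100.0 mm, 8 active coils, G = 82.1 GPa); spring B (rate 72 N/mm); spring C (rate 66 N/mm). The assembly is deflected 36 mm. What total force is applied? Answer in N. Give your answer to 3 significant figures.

2510 N

k_A = Gd⁴/(8D³N_a) = (82.1×10³)(7.4⁴)/(8·100.0³·8) = 3.8467 N/mm
Springs A,B series: k_AB = 1/(1/3.8467+1/72) = 3.6516 N/mm; parallel with C: k_eq = 3.6516+66 = 69.652 N/mm
F = k_eq·δ = 69.652·36 = 2507.5 N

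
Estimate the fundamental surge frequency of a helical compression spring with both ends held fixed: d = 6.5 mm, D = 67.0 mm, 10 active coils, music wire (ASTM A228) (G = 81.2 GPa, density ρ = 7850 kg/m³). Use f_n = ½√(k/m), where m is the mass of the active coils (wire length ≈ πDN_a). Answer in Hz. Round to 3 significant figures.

52.4 Hz

k = Gd⁴/(8D³N_a) = (81.2×10³)(6.5⁴)/(8·67.0³·10) = 6.0241 N/mm = 6024.1 N/m
Wire length L = πDN_a = π·67.0·10 = 2104.9 mm
m = ρ·(πd²/4)·L = 7850 × 33.183×10⁻⁶ m² × 2.1049 m = 0.54829 kg
f_n = ½√(k/m) = 0.5·√(6024.1/0.54829) = 0.5·√(10987) = 52.41 Hz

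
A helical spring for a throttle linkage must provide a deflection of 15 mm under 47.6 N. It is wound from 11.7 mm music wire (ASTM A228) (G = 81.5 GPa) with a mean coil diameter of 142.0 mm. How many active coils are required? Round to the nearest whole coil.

21

Required rate k = F/δ = 47.6/15 = 3.1733 N/mm
N_a = Gd⁴/(8D³k) = (81.5×10³ × 11.7⁴)/(8 × 142.0³ × 3.1733)
    = 1.52722e+09 / 7.26893e+07 = 21.01 → 21 coils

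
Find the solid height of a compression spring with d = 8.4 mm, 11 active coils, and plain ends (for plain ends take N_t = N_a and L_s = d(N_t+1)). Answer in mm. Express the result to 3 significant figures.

plain ends: N_t = N_a = 11
L_s = d·(N_t+1) = 8.4 × 12 = 100.8 mm

101 mm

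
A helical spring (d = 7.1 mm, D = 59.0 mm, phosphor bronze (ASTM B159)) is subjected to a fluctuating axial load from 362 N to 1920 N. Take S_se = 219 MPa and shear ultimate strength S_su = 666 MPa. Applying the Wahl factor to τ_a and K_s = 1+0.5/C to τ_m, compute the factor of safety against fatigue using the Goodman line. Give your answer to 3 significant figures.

0.397

C = D/d = 59.0/7.1 = 8.3099; K_W = (4C−1)/(4C−4)+0.615/C = 1.1766; K_s = 1+0.5/C = 1.0602
F_a = (F_max−F_min)/2 = 779 N; F_m = (F_max+F_min)/2 = 1141 N
τ_a = K_W·8F_aD/(πd³) = 1.1766 × 327.01 = 384.76 MPa
τ_m = K_s·8F_mD/(πd³) = 1.0602 × 478.96 = 507.78 MPa
Goodman: 1/n_f = τ_a/S_se + τ_m/S_su = 384.76/219 + 507.78/666 = 1.75688 + 0.76244 = 2.5193
n_f = 1/2.5193 = 0.3969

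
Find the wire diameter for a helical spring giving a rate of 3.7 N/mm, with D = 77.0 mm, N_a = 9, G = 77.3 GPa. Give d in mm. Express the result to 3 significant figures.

d = (8D³N_a·k / G)^(1/4) = (8·77.0³·9·3.7 / (77.3×10³))^0.25
  = (1573.4)^0.25 = 6.2981 mm

6.30 mm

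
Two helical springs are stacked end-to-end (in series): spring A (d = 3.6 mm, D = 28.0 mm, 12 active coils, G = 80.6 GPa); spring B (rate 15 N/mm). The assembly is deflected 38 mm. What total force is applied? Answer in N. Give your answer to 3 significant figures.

k_A = Gd⁴/(8D³N_a) = (80.6×10³)(3.6⁴)/(8·28.0³·12) = 6.4239 N/mm
Series: 1/k_eq = 1/6.4239 + 1/15 = 0.22234; k_eq = 4.4977 N/mm
F = k_eq·δ = 4.4977·38 = 170.91 N

171 N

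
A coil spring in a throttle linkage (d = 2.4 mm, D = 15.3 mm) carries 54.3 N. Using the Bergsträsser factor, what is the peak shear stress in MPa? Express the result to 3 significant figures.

Spring index C = D/d = 15.3/2.4 = 6.3750
K_B = (4C+2)/(4C−3) = 27.500/22.500 = 1.2222
τ₀ = 8FD/(πd³) = 8·54.3·15.3/(π·2.4³) = 6646.32/43.429 = 153.04 MPa
τ_max = K·τ₀ = 1.2222 × 153.04 = 187.05 MPa

187 MPa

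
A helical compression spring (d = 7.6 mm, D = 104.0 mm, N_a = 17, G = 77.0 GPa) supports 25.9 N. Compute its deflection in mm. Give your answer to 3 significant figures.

15.4 mm

k = Gd⁴/(8D³N_a) = (77.0×10³)(7.6⁴)/(8·104.0³·17) = 1.6792 N/mm
δ = F/k = 25.9 / 1.6792 = 15.424 mm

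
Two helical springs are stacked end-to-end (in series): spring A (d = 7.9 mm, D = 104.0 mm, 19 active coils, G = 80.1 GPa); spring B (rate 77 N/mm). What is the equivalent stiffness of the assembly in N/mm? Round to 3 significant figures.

k_A = Gd⁴/(8D³N_a) = (80.1×10³)(7.9⁴)/(8·104.0³·19) = 1.8247 N/mm
Series: 1/k_eq = 1/1.8247 + 1/77 = 0.56101; k_eq = 1.7825 N/mm

1.78 N/mm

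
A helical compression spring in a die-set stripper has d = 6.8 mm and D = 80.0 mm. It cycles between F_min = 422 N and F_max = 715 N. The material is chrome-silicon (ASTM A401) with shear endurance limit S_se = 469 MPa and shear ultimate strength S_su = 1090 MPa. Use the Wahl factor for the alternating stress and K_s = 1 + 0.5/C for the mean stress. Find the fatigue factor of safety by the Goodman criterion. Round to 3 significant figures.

1.73

C = D/d = 80.0/6.8 = 11.7647; K_W = (4C−1)/(4C−4)+0.615/C = 1.1219; K_s = 1+0.5/C = 1.0425
F_a = (F_max−F_min)/2 = 146.5 N; F_m = (F_max+F_min)/2 = 568.5 N
τ_a = K_W·8F_aD/(πd³) = 1.1219 × 94.916 = 106.49 MPa
τ_m = K_s·8F_mD/(πd³) = 1.0425 × 368.33 = 383.98 MPa
Goodman: 1/n_f = τ_a/S_se + τ_m/S_su = 106.49/469 + 383.98/1090 = 0.22706 + 0.35228 = 0.57934
n_f = 1/0.57934 = 1.726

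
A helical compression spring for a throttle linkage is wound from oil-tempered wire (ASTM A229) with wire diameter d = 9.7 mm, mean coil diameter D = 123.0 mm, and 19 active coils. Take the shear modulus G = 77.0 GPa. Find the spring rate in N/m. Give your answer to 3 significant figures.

2410 N/m

k = Gd⁴/(8D³N_a) = (77.0×10³ × 9.7⁴) / (8 × 123.0³ × 19)
  = 6.81675e+08 / 2.82852e+08 = 2.41 N/mm = 2410 N/m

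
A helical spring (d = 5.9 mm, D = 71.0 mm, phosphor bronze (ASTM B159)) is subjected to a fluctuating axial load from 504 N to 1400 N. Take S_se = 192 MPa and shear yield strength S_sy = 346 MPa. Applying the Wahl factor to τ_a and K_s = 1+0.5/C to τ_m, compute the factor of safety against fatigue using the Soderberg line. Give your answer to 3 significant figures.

C = D/d = 71.0/5.9 = 12.0339; K_W = (4C−1)/(4C−4)+0.615/C = 1.1191; K_s = 1+0.5/C = 1.0415
F_a = (F_max−F_min)/2 = 448 N; F_m = (F_max+F_min)/2 = 952 N
τ_a = K_W·8F_aD/(πd³) = 1.1191 × 394.39 = 441.35 MPa
τ_m = K_s·8F_mD/(πd³) = 1.0415 × 838.07 = 872.89 MPa
Soderberg: 1/n_f = τ_a/S_se + τ_m/S_sy = 441.35/192 + 872.89/346 = 2.29869 + 2.52280 = 4.8215
n_f = 1/4.8215 = 0.2074

0.207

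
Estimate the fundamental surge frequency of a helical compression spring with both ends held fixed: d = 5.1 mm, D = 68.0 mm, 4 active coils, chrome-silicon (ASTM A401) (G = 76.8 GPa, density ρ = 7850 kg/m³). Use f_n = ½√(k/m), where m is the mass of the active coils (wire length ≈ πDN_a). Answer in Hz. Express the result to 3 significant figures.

97.1 Hz

k = Gd⁴/(8D³N_a) = (76.8×10³)(5.1⁴)/(8·68.0³·4) = 5.1637 N/mm = 5163.7 N/m
Wire length L = πDN_a = π·68.0·4 = 854.51 mm
m = ρ·(πd²/4)·L = 7850 × 20.428×10⁻⁶ m² × 0.85451 m = 0.13703 kg
f_n = ½√(k/m) = 0.5·√(5163.7/0.13703) = 0.5·√(37683) = 97.061 Hz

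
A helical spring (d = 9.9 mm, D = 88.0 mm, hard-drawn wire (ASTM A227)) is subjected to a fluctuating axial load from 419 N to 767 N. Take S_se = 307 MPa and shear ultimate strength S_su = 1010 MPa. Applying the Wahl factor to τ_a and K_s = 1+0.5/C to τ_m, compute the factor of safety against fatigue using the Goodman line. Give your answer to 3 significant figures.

C = D/d = 88.0/9.9 = 8.8889; K_W = (4C−1)/(4C−4)+0.615/C = 1.1643; K_s = 1+0.5/C = 1.0562
F_a = (F_max−F_min)/2 = 174 N; F_m = (F_max+F_min)/2 = 593 N
τ_a = K_W·8F_aD/(πd³) = 1.1643 × 40.185 = 46.786 MPa
τ_m = K_s·8F_mD/(πd³) = 1.0562 × 136.95 = 144.66 MPa
Goodman: 1/n_f = τ_a/S_se + τ_m/S_su = 46.786/307 + 144.66/1010 = 0.15240 + 0.14322 = 0.29562
n_f = 1/0.29562 = 3.383

3.38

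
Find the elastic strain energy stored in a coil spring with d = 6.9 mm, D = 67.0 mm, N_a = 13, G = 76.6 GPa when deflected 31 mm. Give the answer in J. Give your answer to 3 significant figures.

k = Gd⁴/(8D³N_a) = (76.6×10³)(6.9⁴)/(8·67.0³·13) = 5.551 N/mm
U = ½kδ² = 0.5 × 5.551 × 31² = 2667.2 N·mm = 2.6672 J

2.67 J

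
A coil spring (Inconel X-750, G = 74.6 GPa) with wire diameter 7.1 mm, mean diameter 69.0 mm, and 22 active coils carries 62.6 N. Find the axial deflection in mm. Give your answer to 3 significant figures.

19.1 mm

k = Gd⁴/(8D³N_a) = (74.6×10³)(7.1⁴)/(8·69.0³·22) = 3.2788 N/mm
δ = F/k = 62.6 / 3.2788 = 19.092 mm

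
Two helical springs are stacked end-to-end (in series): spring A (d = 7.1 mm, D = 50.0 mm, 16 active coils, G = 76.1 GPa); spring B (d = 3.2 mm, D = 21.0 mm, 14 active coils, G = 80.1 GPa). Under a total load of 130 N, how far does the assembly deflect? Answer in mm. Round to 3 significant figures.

k_A = Gd⁴/(8D³N_a) = (76.1×10³)(7.1⁴)/(8·50.0³·16) = 12.086 N/mm
k_B = Gd⁴/(8D³N_a) = (80.1×10³)(3.2⁴)/(8·21.0³·14) = 8.0976 N/mm
Series: 1/k_eq = 1/12.086 + 1/8.0976 = 0.20623; k_eq = 4.8489 N/mm
δ = F/k_eq = 130/4.8489 = 26.81 mm

26.8 mm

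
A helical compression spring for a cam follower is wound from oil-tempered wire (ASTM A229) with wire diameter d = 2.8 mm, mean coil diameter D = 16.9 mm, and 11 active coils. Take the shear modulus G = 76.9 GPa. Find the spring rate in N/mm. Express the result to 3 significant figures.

k = Gd⁴/(8D³N_a) = (76.9×10³ × 2.8⁴) / (8 × 16.9³ × 11)
  = 4.7267e+06 / 424759 = 11.128 N/mm

11.1 N/mm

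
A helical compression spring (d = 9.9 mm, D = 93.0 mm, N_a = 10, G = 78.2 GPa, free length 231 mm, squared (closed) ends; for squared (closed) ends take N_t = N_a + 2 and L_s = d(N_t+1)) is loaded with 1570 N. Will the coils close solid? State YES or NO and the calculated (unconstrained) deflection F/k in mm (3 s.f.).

YES, δ = 134 mm

k = Gd⁴/(8D³N_a) = (78.2×10³)(9.9⁴)/(8·93.0³·10) = 11.674 N/mm
N_t = 12; L_s = 9.9·13 = 128.7 mm; δ_solid = L₀ − L_s = 231 − 128.7 = 102.3 mm
δ = F/k = 1570/11.674 = 134.49 mm
δ ≥ δ_solid → spring goes solid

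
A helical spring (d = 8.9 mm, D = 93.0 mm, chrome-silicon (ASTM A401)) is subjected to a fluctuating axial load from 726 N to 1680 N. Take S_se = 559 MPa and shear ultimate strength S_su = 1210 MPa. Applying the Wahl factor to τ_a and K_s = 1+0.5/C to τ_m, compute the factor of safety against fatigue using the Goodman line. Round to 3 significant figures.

C = D/d = 93.0/8.9 = 10.4494; K_W = (4C−1)/(4C−4)+0.615/C = 1.1382; K_s = 1+0.5/C = 1.0478
F_a = (F_max−F_min)/2 = 477 N; F_m = (F_max+F_min)/2 = 1203 N
τ_a = K_W·8F_aD/(πd³) = 1.1382 × 160.24 = 182.39 MPa
τ_m = K_s·8F_mD/(πd³) = 1.0478 × 404.13 = 423.47 MPa
Goodman: 1/n_f = τ_a/S_se + τ_m/S_su = 182.39/559 + 423.47/1210 = 0.32628 + 0.34997 = 0.67625
n_f = 1/0.67625 = 1.479

1.48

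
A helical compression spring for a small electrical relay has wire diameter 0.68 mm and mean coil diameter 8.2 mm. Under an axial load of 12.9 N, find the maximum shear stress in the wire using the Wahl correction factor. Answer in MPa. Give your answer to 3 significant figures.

Spring index C = D/d = 8.2/0.68 = 12.0588
K_W = (4C−1)/(4C−4) + 0.615/C = 47.235/44.235 + 0.0510 = 1.1188
τ₀ = 8FD/(πd³) = 8·12.9·8.2/(π·0.68³) = 846.24/0.98782 = 856.68 MPa
τ_max = K·τ₀ = 1.1188 × 856.68 = 958.47 MPa

958 MPa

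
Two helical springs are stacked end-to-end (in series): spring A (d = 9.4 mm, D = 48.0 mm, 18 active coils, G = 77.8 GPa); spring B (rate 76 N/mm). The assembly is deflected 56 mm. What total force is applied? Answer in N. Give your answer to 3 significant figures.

k_A = Gd⁴/(8D³N_a) = (77.8×10³)(9.4⁴)/(8·48.0³·18) = 38.142 N/mm
Series: 1/k_eq = 1/38.142 + 1/76 = 0.039376; k_eq = 25.396 N/mm
F = k_eq·δ = 25.396·56 = 1422.2 N

1420 N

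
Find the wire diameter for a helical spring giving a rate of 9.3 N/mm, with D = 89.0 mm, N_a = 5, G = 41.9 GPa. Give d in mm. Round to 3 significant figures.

d = (8D³N_a·k / G)^(1/4) = (8·89.0³·5·9.3 / (41.9×10³))^0.25
  = (6258.9)^0.25 = 8.8946 mm

8.89 mm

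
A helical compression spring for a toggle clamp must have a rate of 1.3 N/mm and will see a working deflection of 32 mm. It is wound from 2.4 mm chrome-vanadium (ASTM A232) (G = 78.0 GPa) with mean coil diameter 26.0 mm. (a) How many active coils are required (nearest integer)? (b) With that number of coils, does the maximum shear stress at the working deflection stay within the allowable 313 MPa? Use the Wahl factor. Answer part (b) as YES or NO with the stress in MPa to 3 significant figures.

N_a = Gd⁴/(8D³k) = (78.0×10³)(2.4⁴)/(8·26.0³·1.3) = 14.16 → N_a = 14
Actual rate k = Gd⁴/(8D³·14) = 1.3146 N/mm
Working load F = kδ = 1.3146·32 = 42.068 N
C = 26.0/2.4 = 10.8333; K_W = (4C−1)/(4C−4)+0.615/C = 1.1330
τ_max = K_W·8FD/(πd³) = 1.1330·201.48 = 228.28 MPa
τ_max ≤ 313 MPa → acceptable

(a) 14 coils; (b) YES, τ_max = 228 MPa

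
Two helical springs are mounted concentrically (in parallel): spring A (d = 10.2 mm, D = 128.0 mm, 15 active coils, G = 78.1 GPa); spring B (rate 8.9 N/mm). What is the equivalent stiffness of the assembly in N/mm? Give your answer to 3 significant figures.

k_A = Gd⁴/(8D³N_a) = (78.1×10³)(10.2⁴)/(8·128.0³·15) = 3.3592 N/mm
Parallel: k_eq = 3.3592 + 8.9 = 12.259 N/mm

12.3 N/mm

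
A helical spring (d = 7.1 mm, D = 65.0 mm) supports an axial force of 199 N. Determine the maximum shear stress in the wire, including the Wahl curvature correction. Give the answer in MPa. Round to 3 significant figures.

Spring index C = D/d = 65.0/7.1 = 9.1549
K_W = (4C−1)/(4C−4) + 0.615/C = 35.620/32.620 + 0.0672 = 1.1591
τ₀ = 8FD/(πd³) = 8·199·65.0/(π·7.1³) = 103480/1124.4 = 92.03 MPa
τ_max = K·τ₀ = 1.1591 × 92.03 = 106.68 MPa

107 MPa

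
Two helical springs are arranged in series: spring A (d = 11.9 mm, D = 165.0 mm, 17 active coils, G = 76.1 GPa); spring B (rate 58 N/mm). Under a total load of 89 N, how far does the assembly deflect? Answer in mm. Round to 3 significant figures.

k_A = Gd⁴/(8D³N_a) = (76.1×10³)(11.9⁴)/(8·165.0³·17) = 2.4979 N/mm
Series: 1/k_eq = 1/2.4979 + 1/58 = 0.41757; k_eq = 2.3948 N/mm
δ = F/k_eq = 89/2.3948 = 37.164 mm

37.2 mm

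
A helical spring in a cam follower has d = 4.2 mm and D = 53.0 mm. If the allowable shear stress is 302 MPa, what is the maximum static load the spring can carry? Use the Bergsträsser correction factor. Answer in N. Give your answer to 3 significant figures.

150 N

C = D/d = 53.0/4.2 = 12.6190
K_B = (4C+2)/(4C−3) = 52.476/47.476 = 1.1053
τ_max = K·8FD/(πd³) → F_max = τ_allow·πd³/(8DK)
F_max = 302·π·4.2³/(8·53.0·1.1053) = 70292/468.65 = 149.99 N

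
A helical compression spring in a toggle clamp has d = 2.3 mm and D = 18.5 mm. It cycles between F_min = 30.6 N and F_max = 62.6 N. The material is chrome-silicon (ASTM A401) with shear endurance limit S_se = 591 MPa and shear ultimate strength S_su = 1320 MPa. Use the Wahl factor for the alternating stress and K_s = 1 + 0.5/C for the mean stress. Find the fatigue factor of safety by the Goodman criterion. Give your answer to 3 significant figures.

C = D/d = 18.5/2.3 = 8.0435; K_W = (4C−1)/(4C−4)+0.615/C = 1.1829; K_s = 1+0.5/C = 1.0622
F_a = (F_max−F_min)/2 = 16 N; F_m = (F_max+F_min)/2 = 46.6 N
τ_a = K_W·8F_aD/(πd³) = 1.1829 × 61.951 = 73.284 MPa
τ_m = K_s·8F_mD/(πd³) = 1.0622 × 180.43 = 191.65 MPa
Goodman: 1/n_f = τ_a/S_se + τ_m/S_su = 73.284/591 + 191.65/1320 = 0.12400 + 0.14519 = 0.26919
n_f = 1/0.26919 = 3.715

3.71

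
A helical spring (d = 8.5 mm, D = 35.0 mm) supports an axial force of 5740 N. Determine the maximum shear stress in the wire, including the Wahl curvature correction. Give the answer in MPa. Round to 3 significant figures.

1160 MPa

Spring index C = D/d = 35.0/8.5 = 4.1176
K_W = (4C−1)/(4C−4) + 0.615/C = 15.471/12.471 + 0.1494 = 1.3899
τ₀ = 8FD/(πd³) = 8·5740·35.0/(π·8.5³) = 1.6072e+06/1929.3 = 833.04 MPa
τ_max = K·τ₀ = 1.3899 × 833.04 = 1157.9 MPa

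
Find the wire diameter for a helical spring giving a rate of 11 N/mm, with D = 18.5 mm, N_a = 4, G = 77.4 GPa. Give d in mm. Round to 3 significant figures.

2.32 mm

d = (8D³N_a·k / G)^(1/4) = (8·18.5³·4·11 / (77.4×10³))^0.25
  = (28.795)^0.25 = 2.3165 mm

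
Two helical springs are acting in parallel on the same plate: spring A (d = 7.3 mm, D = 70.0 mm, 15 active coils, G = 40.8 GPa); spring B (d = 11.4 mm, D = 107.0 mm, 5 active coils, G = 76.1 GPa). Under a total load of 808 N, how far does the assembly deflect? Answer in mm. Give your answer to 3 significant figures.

k_A = Gd⁴/(8D³N_a) = (40.8×10³)(7.3⁴)/(8·70.0³·15) = 2.815 N/mm
k_B = Gd⁴/(8D³N_a) = (76.1×10³)(11.4⁴)/(8·107.0³·5) = 26.23 N/mm
Parallel: k_eq = 2.815 + 26.23 = 29.045 N/mm
δ = F/k_eq = 808/29.045 = 27.819 mm

27.8 mm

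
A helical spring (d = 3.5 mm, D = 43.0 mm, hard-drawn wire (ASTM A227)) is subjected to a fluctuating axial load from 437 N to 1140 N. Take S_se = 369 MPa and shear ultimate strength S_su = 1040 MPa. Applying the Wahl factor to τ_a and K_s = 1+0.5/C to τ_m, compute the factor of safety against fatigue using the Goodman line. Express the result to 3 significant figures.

C = D/d = 43.0/3.5 = 12.2857; K_W = (4C−1)/(4C−4)+0.615/C = 1.1165; K_s = 1+0.5/C = 1.0407
F_a = (F_max−F_min)/2 = 351.5 N; F_m = (F_max+F_min)/2 = 788.5 N
τ_a = K_W·8F_aD/(πd³) = 1.1165 × 897.7 = 1002.3 MPa
τ_m = K_s·8F_mD/(πd³) = 1.0407 × 2013.8 = 2095.7 MPa
Goodman: 1/n_f = τ_a/S_se + τ_m/S_su = 1002.3/369 + 2095.7/1040 = 2.71624 + 2.01510 = 4.7313
n_f = 1/4.7313 = 0.2114

0.211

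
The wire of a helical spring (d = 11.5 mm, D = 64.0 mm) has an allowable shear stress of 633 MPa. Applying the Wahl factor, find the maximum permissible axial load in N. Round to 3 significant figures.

4630 N

C = D/d = 64.0/11.5 = 5.5652
K_W = (4C−1)/(4C−4) + 0.615/C = 21.261/18.261 + 0.1105 = 1.2748
τ_max = K·8FD/(πd³) → F_max = τ_allow·πd³/(8DK)
F_max = 633·π·11.5³/(8·64.0·1.2748) = 3.0245e+06/652.69 = 4633.8 N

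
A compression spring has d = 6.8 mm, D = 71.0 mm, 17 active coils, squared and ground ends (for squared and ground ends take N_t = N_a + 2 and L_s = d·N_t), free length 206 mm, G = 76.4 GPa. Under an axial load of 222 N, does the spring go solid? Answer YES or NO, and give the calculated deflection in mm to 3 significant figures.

k = Gd⁴/(8D³N_a) = (76.4×10³)(6.8⁴)/(8·71.0³·17) = 3.3559 N/mm
N_t = 19; L_s = 6.8·19 = 129.2 mm; δ_solid = L₀ − L_s = 206 − 129.2 = 76.8 mm
δ = F/k = 222/3.3559 = 66.151 mm
δ < δ_solid → spring does not go solid

NO, δ = 66.2 mm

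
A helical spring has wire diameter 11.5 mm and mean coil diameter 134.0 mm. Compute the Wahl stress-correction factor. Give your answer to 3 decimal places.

C = D/d = 134.0/11.5 = 11.6522
K_W = (4C−1)/(4C−4) + 0.615/C = 45.609/42.609 + 0.0528 = 1.1232

1.123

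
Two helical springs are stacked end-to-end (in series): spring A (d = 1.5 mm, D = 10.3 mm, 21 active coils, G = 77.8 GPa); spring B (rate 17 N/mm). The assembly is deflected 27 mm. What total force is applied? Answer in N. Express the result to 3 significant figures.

51.4 N

k_A = Gd⁴/(8D³N_a) = (77.8×10³)(1.5⁴)/(8·10.3³·21) = 2.1455 N/mm
Series: 1/k_eq = 1/2.1455 + 1/17 = 0.52492; k_eq = 1.9051 N/mm
F = k_eq·δ = 1.9051·27 = 51.436 N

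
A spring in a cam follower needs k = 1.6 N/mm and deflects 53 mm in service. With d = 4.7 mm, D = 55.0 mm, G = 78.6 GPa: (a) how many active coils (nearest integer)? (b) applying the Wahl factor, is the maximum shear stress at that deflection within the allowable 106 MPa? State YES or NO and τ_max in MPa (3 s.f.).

N_a = Gd⁴/(8D³k) = (78.6×10³)(4.7⁴)/(8·55.0³·1.6) = 18.01 → N_a = 18
Actual rate k = Gd⁴/(8D³·18) = 1.6009 N/mm
Working load F = kδ = 1.6009·53 = 84.848 N
C = 55.0/4.7 = 11.7021; K_W = (4C−1)/(4C−4)+0.615/C = 1.1226
τ_max = K_W·8FD/(πd³) = 1.1226·114.46 = 128.5 MPa
τ_max > 106 MPa → exceeds allowable

(a) 18 coils; (b) NO, τ_max = 128 MPa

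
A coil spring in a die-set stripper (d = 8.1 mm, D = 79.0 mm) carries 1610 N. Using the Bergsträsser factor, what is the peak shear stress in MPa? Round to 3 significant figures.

Spring index C = D/d = 79.0/8.1 = 9.7531
K_B = (4C+2)/(4C−3) = 41.012/36.012 = 1.1388
τ₀ = 8FD/(πd³) = 8·1610·79.0/(π·8.1³) = 1.01752e+06/1669.6 = 609.45 MPa
τ_max = K·τ₀ = 1.1388 × 609.45 = 694.07 MPa

694 MPa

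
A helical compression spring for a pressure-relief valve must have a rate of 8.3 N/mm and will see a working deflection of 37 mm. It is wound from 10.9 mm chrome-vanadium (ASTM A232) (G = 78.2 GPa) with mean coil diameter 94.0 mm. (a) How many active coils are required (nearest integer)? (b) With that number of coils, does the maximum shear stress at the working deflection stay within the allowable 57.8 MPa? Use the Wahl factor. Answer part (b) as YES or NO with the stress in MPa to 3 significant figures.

N_a = Gd⁴/(8D³k) = (78.2×10³)(10.9⁴)/(8·94.0³·8.3) = 20.02 → N_a = 20
Actual rate k = Gd⁴/(8D³·20) = 8.3063 N/mm
Working load F = kδ = 8.3063·37 = 307.33 N
C = 94.0/10.9 = 8.6239; K_W = (4C−1)/(4C−4)+0.615/C = 1.1697
τ_max = K_W·8FD/(πd³) = 1.1697·56.807 = 66.446 MPa
τ_max > 57.8 MPa → exceeds allowable

(a) 20 coils; (b) NO, τ_max = 66.4 MPa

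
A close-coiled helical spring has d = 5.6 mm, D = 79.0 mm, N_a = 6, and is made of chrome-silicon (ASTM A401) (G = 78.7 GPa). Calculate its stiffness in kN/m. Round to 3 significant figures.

k = Gd⁴/(8D³N_a) = (78.7×10³ × 5.6⁴) / (8 × 79.0³ × 6)
  = 7.73975e+07 / 2.36659e+07 = 3.2704 N/mm

3.27 kN/m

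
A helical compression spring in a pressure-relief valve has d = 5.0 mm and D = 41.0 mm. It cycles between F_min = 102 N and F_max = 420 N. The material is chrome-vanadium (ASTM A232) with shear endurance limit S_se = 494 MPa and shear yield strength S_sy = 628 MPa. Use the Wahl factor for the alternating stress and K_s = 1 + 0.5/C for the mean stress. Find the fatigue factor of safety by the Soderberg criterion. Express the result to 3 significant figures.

C = D/d = 41.0/5.0 = 8.2000; K_W = (4C−1)/(4C−4)+0.615/C = 1.1792; K_s = 1+0.5/C = 1.0610
F_a = (F_max−F_min)/2 = 159 N; F_m = (F_max+F_min)/2 = 261 N
τ_a = K_W·8F_aD/(πd³) = 1.1792 × 132.8 = 156.6 MPa
τ_m = K_s·8F_mD/(πd³) = 1.0610 × 218 = 231.29 MPa
Soderberg: 1/n_f = τ_a/S_se + τ_m/S_sy = 156.6/494 + 231.29/628 = 0.31700 + 0.36830 = 0.6853
n_f = 1/0.6853 = 1.459

1.46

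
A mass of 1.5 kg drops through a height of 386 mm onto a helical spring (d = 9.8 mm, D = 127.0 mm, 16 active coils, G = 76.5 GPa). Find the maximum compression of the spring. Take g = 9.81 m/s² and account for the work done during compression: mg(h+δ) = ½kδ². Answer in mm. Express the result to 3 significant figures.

k = Gd⁴/(8D³N_a) = (76.5×10³)(9.8⁴)/(8·127.0³·16) = 2.6912 N/mm
W = mg = 1.5 × 9.81 = 14.715 N
½kδ² − Wδ − Wh = 0 → δ = (W + √(W² + 2kWh))/k
δ = (14.715 + √(216.53 + 30571.9))/2.6912 = (14.715 + 175.47)/2.6912 = 70.668 mm

70.7 mm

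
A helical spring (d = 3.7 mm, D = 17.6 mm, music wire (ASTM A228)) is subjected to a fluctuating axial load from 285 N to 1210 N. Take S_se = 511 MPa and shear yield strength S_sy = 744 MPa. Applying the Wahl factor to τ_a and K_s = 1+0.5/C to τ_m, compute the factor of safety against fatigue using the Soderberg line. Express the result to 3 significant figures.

C = D/d = 17.6/3.7 = 4.7568; K_W = (4C−1)/(4C−4)+0.615/C = 1.3289; K_s = 1+0.5/C = 1.1051
F_a = (F_max−F_min)/2 = 462.5 N; F_m = (F_max+F_min)/2 = 747.5 N
τ_a = K_W·8F_aD/(πd³) = 1.3289 × 409.22 = 543.83 MPa
τ_m = K_s·8F_mD/(πd³) = 1.1051 × 661.39 = 730.91 MPa
Soderberg: 1/n_f = τ_a/S_se + τ_m/S_sy = 543.83/511 + 730.91/744 = 1.06424 + 0.98241 = 2.0467
n_f = 1/2.0467 = 0.4886

0.489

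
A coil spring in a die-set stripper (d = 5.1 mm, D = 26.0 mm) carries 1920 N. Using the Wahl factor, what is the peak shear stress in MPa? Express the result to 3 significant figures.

Spring index C = D/d = 26.0/5.1 = 5.0980
K_W = (4C−1)/(4C−4) + 0.615/C = 19.392/16.392 + 0.1206 = 1.3036
τ₀ = 8FD/(πd³) = 8·1920·26.0/(π·5.1³) = 399360/416.74 = 958.31 MPa
τ_max = K·τ₀ = 1.3036 × 958.31 = 1249.3 MPa

1250 MPa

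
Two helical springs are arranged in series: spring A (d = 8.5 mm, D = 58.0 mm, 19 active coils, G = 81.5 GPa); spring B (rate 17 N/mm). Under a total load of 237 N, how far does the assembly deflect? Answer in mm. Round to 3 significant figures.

30.5 mm

k_A = Gd⁴/(8D³N_a) = (81.5×10³)(8.5⁴)/(8·58.0³·19) = 14.345 N/mm
Series: 1/k_eq = 1/14.345 + 1/17 = 0.12853; k_eq = 7.7801 N/mm
δ = F/k_eq = 237/7.7801 = 30.462 mm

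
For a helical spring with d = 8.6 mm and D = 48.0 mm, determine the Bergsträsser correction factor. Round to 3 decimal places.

1.259

C = D/d = 48.0/8.6 = 5.5814
K_B = (4C+2)/(4C−3) = 24.326/19.326 = 1.2587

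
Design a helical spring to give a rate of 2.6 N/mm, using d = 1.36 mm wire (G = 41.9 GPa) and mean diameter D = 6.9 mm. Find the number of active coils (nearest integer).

21

N_a = Gd⁴/(8D³k) = (41.9×10³ × 1.36⁴)/(8 × 6.9³ × 2.6)
    = 143341 / 6832.99 = 20.98 → 21 coils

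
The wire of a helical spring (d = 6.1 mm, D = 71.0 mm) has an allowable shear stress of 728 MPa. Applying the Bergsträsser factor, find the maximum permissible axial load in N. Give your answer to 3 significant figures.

820 N

C = D/d = 71.0/6.1 = 11.6393
K_B = (4C+2)/(4C−3) = 48.557/43.557 = 1.1148
τ_max = K·8FD/(πd³) → F_max = τ_allow·πd³/(8DK)
F_max = 728·π·6.1³/(8·71.0·1.1148) = 5.1912e+05/633.2 = 819.84 N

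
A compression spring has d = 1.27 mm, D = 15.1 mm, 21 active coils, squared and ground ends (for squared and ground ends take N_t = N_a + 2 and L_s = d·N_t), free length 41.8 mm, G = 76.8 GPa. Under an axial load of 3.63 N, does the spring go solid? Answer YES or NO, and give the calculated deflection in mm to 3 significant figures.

k = Gd⁴/(8D³N_a) = (76.8×10³)(1.27⁴)/(8·15.1³·21) = 0.34541 N/mm
N_t = 23; L_s = 1.27·23 = 29.21 mm; δ_solid = L₀ − L_s = 41.8 − 29.21 = 12.59 mm
δ = F/k = 3.63/0.34541 = 10.509 mm
δ < δ_solid → spring does not go solid

NO, δ = 10.5 mm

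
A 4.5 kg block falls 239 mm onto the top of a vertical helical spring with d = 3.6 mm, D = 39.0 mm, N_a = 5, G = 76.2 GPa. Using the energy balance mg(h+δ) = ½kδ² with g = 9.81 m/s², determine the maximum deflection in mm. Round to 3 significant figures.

71.3 mm

k = Gd⁴/(8D³N_a) = (76.2×10³)(3.6⁴)/(8·39.0³·5) = 5.394 N/mm
W = mg = 4.5 × 9.81 = 44.145 N
½kδ² − Wδ − Wh = 0 → δ = (W + √(W² + 2kWh))/k
δ = (44.145 + √(1948.8 + 113821))/5.394 = (44.145 + 340.25)/5.394 = 71.263 mm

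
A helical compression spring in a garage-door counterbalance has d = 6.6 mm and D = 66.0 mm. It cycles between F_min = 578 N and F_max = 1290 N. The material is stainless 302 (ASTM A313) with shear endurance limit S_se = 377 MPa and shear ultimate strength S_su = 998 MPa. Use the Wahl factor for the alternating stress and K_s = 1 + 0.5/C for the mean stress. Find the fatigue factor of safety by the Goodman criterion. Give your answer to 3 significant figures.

0.829

C = D/d = 66.0/6.6 = 10.0000; K_W = (4C−1)/(4C−4)+0.615/C = 1.1448; K_s = 1+0.5/C = 1.0500
F_a = (F_max−F_min)/2 = 356 N; F_m = (F_max+F_min)/2 = 934 N
τ_a = K_W·8F_aD/(πd³) = 1.1448 × 208.11 = 238.26 MPa
τ_m = K_s·8F_mD/(πd³) = 1.0500 × 546.01 = 573.31 MPa
Goodman: 1/n_f = τ_a/S_se + τ_m/S_su = 238.26/377 + 573.31/998 = 0.63198 + 0.57446 = 1.2064
n_f = 1/1.2064 = 0.8289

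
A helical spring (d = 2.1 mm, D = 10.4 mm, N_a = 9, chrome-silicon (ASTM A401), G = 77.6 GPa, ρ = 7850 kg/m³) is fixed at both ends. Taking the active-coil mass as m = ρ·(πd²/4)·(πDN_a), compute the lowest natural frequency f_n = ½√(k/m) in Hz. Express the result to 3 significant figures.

k = Gd⁴/(8D³N_a) = (77.6×10³)(2.1⁴)/(8·10.4³·9) = 18.634 N/mm = 18634 N/m
Wire length L = πDN_a = π·10.4·9 = 294.05 mm
m = ρ·(πd²/4)·L = 7850 × 3.4636×10⁻⁶ m² × 0.29405 m = 0.0079951 kg
f_n = ½√(k/m) = 0.5·√(18634/0.0079951) = 0.5·√(2.3307e+06) = 763.33 Hz

763 Hz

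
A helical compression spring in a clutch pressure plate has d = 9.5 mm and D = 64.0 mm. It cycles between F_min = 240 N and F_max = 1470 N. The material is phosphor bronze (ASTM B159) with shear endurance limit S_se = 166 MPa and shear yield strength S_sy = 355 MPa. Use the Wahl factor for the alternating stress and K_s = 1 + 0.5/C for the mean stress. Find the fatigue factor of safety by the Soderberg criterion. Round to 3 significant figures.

0.739

C = D/d = 64.0/9.5 = 6.7368; K_W = (4C−1)/(4C−4)+0.615/C = 1.2220; K_s = 1+0.5/C = 1.0742
F_a = (F_max−F_min)/2 = 615 N; F_m = (F_max+F_min)/2 = 855 N
τ_a = K_W·8F_aD/(πd³) = 1.2220 × 116.9 = 142.86 MPa
τ_m = K_s·8F_mD/(πd³) = 1.0742 × 162.52 = 174.59 MPa
Soderberg: 1/n_f = τ_a/S_se + τ_m/S_sy = 142.86/166 + 174.59/355 = 0.86059 + 0.49179 = 1.3524
n_f = 1/1.3524 = 0.7394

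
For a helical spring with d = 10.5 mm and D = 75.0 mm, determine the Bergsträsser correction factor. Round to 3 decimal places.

1.196

C = D/d = 75.0/10.5 = 7.1429
K_B = (4C+2)/(4C−3) = 30.571/25.571 = 1.1955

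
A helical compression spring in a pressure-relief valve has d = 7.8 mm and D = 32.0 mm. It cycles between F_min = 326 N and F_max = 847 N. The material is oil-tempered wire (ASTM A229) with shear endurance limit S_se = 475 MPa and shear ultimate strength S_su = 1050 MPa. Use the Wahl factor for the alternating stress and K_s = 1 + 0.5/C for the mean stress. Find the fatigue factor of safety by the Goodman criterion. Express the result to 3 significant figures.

4.19

C = D/d = 32.0/7.8 = 4.1026; K_W = (4C−1)/(4C−4)+0.615/C = 1.3916; K_s = 1+0.5/C = 1.1219
F_a = (F_max−F_min)/2 = 260.5 N; F_m = (F_max+F_min)/2 = 586.5 N
τ_a = K_W·8F_aD/(πd³) = 1.3916 × 44.732 = 62.25 MPa
τ_m = K_s·8F_mD/(πd³) = 1.1219 × 100.71 = 112.98 MPa
Goodman: 1/n_f = τ_a/S_se + τ_m/S_su = 62.25/475 + 112.98/1050 = 0.13105 + 0.10760 = 0.23866
n_f = 1/0.23866 = 4.19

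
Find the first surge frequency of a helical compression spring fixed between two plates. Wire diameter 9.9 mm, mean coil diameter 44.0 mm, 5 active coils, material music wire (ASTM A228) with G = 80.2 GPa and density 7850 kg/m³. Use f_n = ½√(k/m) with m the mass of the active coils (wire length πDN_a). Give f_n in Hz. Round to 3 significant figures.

368 Hz

k = Gd⁴/(8D³N_a) = (80.2×10³)(9.9⁴)/(8·44.0³·5) = 226.1 N/mm = 2.261e+05 N/m
Wire length L = πDN_a = π·44.0·5 = 691.15 mm
m = ρ·(πd²/4)·L = 7850 × 76.977×10⁻⁶ m² × 0.69115 m = 0.41764 kg
f_n = ½√(k/m) = 0.5·√(2.261e+05/0.41764) = 0.5·√(5.4137e+05) = 367.89 Hz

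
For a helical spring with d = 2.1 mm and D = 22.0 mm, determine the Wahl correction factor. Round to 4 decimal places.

C = D/d = 22.0/2.1 = 10.4762
K_W = (4C−1)/(4C−4) + 0.615/C = 40.905/37.905 + 0.0587 = 1.1379

1.1379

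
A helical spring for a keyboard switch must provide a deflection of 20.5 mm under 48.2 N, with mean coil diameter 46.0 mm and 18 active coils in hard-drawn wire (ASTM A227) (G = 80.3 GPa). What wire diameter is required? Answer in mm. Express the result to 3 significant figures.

Required rate k = F/δ = 48.2/20.5 = 2.3512 N/mm
d = (8D³N_a·k / G)^(1/4) = (8·46.0³·18·2.3512 / (80.3×10³))^0.25
  = (410.41)^0.25 = 4.5009 mm

4.50 mm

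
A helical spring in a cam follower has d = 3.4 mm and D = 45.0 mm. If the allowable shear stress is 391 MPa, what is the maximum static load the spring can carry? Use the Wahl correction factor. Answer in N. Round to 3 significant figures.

C = D/d = 45.0/3.4 = 13.2353
K_W = (4C−1)/(4C−4) + 0.615/C = 51.941/48.941 + 0.0465 = 1.1078
τ_max = K·8FD/(πd³) → F_max = τ_allow·πd³/(8DK)
F_max = 391·π·3.4³/(8·45.0·1.1078) = 48280/398.8 = 121.06 N

121 N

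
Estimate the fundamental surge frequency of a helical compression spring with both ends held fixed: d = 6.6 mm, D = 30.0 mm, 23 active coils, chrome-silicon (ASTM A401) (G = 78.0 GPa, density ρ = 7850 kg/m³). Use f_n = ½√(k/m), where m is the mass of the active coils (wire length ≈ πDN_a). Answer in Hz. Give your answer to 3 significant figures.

k = Gd⁴/(8D³N_a) = (78.0×10³)(6.6⁴)/(8·30.0³·23) = 29.791 N/mm = 29791 N/m
Wire length L = πDN_a = π·30.0·23 = 2167.7 mm
m = ρ·(πd²/4)·L = 7850 × 34.212×10⁻⁶ m² × 2.1677 m = 0.58217 kg
f_n = ½√(k/m) = 0.5·√(29791/0.58217) = 0.5·√(51173) = 113.11 Hz

113 Hz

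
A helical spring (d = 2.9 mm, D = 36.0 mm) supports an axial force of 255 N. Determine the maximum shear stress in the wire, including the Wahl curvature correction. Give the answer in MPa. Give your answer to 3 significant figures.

1070 MPa

Spring index C = D/d = 36.0/2.9 = 12.4138
K_W = (4C−1)/(4C−4) + 0.615/C = 48.655/45.655 + 0.0495 = 1.1153
τ₀ = 8FD/(πd³) = 8·255·36.0/(π·2.9³) = 73440/76.62 = 958.49 MPa
τ_max = K·τ₀ = 1.1153 × 958.49 = 1069 MPa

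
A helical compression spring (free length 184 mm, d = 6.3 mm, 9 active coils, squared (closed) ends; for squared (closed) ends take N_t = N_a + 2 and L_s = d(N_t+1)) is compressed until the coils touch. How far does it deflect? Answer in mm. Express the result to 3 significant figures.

N_t = 11; L_s = 6.3·12 = 75.6 mm
δ_solid = L₀ − L_s = 184 − 75.6 = 108.4 mm

108 mm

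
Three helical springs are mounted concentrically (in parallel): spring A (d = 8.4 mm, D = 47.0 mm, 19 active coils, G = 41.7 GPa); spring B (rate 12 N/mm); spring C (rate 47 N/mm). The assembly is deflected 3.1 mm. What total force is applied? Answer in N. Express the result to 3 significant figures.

224 N

k_A = Gd⁴/(8D³N_a) = (41.7×10³)(8.4⁴)/(8·47.0³·19) = 13.156 N/mm
Parallel: k_eq = 13.156 + 12 + 47 = 72.156 N/mm
F = k_eq·δ = 72.156·3.1 = 223.68 N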